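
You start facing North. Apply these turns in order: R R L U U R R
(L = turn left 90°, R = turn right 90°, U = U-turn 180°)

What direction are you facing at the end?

Answer: Final heading: West

Derivation:
Start: North
  R (right (90° clockwise)) -> East
  R (right (90° clockwise)) -> South
  L (left (90° counter-clockwise)) -> East
  U (U-turn (180°)) -> West
  U (U-turn (180°)) -> East
  R (right (90° clockwise)) -> South
  R (right (90° clockwise)) -> West
Final: West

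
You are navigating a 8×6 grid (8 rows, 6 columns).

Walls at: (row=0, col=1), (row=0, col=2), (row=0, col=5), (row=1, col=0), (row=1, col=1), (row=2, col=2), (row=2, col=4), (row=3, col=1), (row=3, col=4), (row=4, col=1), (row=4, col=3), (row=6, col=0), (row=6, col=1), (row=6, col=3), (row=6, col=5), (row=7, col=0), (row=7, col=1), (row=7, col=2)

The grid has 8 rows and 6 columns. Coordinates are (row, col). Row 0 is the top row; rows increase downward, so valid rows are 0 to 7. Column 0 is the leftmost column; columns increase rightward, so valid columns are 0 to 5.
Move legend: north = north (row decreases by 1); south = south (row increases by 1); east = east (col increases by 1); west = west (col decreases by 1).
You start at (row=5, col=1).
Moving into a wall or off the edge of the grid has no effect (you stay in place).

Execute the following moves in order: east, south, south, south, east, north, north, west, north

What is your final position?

Start: (row=5, col=1)
  east (east): (row=5, col=1) -> (row=5, col=2)
  south (south): (row=5, col=2) -> (row=6, col=2)
  south (south): blocked, stay at (row=6, col=2)
  south (south): blocked, stay at (row=6, col=2)
  east (east): blocked, stay at (row=6, col=2)
  north (north): (row=6, col=2) -> (row=5, col=2)
  north (north): (row=5, col=2) -> (row=4, col=2)
  west (west): blocked, stay at (row=4, col=2)
  north (north): (row=4, col=2) -> (row=3, col=2)
Final: (row=3, col=2)

Answer: Final position: (row=3, col=2)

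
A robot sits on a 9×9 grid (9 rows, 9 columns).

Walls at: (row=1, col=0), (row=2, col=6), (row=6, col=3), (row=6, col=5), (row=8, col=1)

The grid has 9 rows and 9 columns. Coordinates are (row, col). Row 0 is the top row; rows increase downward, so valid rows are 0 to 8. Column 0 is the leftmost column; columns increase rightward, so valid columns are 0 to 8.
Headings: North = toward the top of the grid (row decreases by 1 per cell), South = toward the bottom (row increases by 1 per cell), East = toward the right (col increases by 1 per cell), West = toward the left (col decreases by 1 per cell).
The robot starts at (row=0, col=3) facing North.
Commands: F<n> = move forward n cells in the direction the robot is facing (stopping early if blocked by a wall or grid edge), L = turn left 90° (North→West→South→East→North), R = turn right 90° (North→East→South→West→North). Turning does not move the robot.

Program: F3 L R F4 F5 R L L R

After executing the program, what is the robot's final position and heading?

Answer: Final position: (row=0, col=3), facing North

Derivation:
Start: (row=0, col=3), facing North
  F3: move forward 0/3 (blocked), now at (row=0, col=3)
  L: turn left, now facing West
  R: turn right, now facing North
  F4: move forward 0/4 (blocked), now at (row=0, col=3)
  F5: move forward 0/5 (blocked), now at (row=0, col=3)
  R: turn right, now facing East
  L: turn left, now facing North
  L: turn left, now facing West
  R: turn right, now facing North
Final: (row=0, col=3), facing North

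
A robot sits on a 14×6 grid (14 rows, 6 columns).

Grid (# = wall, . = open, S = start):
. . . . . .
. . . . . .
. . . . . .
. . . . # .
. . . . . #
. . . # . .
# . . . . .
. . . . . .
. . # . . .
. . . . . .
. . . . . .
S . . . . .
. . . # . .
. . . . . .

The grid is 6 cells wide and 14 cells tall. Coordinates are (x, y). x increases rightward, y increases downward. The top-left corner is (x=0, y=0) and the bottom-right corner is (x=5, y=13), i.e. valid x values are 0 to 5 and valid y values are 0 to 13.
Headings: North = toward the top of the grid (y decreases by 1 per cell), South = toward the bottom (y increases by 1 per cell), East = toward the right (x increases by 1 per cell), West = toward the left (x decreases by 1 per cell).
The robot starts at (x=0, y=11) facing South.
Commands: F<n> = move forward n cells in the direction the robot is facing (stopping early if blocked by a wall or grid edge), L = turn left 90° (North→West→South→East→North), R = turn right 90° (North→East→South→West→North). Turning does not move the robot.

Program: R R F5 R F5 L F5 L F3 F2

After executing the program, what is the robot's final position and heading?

Answer: Final position: (x=4, y=5), facing West

Derivation:
Start: (x=0, y=11), facing South
  R: turn right, now facing West
  R: turn right, now facing North
  F5: move forward 4/5 (blocked), now at (x=0, y=7)
  R: turn right, now facing East
  F5: move forward 5, now at (x=5, y=7)
  L: turn left, now facing North
  F5: move forward 2/5 (blocked), now at (x=5, y=5)
  L: turn left, now facing West
  F3: move forward 1/3 (blocked), now at (x=4, y=5)
  F2: move forward 0/2 (blocked), now at (x=4, y=5)
Final: (x=4, y=5), facing West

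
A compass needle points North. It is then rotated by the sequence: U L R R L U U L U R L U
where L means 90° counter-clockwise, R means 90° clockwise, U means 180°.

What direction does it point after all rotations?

Start: North
  U (U-turn (180°)) -> South
  L (left (90° counter-clockwise)) -> East
  R (right (90° clockwise)) -> South
  R (right (90° clockwise)) -> West
  L (left (90° counter-clockwise)) -> South
  U (U-turn (180°)) -> North
  U (U-turn (180°)) -> South
  L (left (90° counter-clockwise)) -> East
  U (U-turn (180°)) -> West
  R (right (90° clockwise)) -> North
  L (left (90° counter-clockwise)) -> West
  U (U-turn (180°)) -> East
Final: East

Answer: Final heading: East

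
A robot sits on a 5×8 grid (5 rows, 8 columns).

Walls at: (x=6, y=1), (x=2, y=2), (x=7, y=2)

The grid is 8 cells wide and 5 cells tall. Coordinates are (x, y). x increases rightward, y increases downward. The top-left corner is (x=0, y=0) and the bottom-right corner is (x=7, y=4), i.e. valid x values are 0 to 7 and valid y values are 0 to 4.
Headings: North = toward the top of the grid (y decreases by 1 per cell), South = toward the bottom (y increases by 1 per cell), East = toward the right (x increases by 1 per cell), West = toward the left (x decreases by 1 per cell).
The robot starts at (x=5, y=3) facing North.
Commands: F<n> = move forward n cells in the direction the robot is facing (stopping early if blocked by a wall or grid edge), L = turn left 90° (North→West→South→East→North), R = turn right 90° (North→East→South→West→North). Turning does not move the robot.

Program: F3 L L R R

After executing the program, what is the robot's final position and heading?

Start: (x=5, y=3), facing North
  F3: move forward 3, now at (x=5, y=0)
  L: turn left, now facing West
  L: turn left, now facing South
  R: turn right, now facing West
  R: turn right, now facing North
Final: (x=5, y=0), facing North

Answer: Final position: (x=5, y=0), facing North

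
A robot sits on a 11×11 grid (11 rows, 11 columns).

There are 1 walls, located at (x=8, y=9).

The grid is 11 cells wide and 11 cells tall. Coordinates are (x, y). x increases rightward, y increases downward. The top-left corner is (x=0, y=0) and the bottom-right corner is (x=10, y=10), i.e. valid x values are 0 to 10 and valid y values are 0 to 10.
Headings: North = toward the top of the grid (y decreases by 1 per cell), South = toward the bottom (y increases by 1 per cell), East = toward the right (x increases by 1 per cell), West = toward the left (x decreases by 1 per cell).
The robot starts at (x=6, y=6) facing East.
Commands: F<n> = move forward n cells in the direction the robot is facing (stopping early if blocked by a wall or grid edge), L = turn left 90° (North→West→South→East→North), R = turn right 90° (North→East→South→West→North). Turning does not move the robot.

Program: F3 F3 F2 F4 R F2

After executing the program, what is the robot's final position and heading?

Start: (x=6, y=6), facing East
  F3: move forward 3, now at (x=9, y=6)
  F3: move forward 1/3 (blocked), now at (x=10, y=6)
  F2: move forward 0/2 (blocked), now at (x=10, y=6)
  F4: move forward 0/4 (blocked), now at (x=10, y=6)
  R: turn right, now facing South
  F2: move forward 2, now at (x=10, y=8)
Final: (x=10, y=8), facing South

Answer: Final position: (x=10, y=8), facing South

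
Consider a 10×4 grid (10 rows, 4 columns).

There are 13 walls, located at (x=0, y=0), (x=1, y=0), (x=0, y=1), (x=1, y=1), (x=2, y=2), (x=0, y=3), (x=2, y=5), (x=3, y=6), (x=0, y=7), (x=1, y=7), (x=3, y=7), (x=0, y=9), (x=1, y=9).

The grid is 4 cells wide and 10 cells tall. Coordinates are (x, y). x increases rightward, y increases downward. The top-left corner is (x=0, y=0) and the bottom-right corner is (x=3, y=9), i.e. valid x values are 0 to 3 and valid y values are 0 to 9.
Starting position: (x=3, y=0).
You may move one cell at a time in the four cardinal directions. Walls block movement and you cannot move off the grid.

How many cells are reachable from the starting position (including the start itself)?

Answer: Reachable cells: 27

Derivation:
BFS flood-fill from (x=3, y=0):
  Distance 0: (x=3, y=0)
  Distance 1: (x=2, y=0), (x=3, y=1)
  Distance 2: (x=2, y=1), (x=3, y=2)
  Distance 3: (x=3, y=3)
  Distance 4: (x=2, y=3), (x=3, y=4)
  Distance 5: (x=1, y=3), (x=2, y=4), (x=3, y=5)
  Distance 6: (x=1, y=2), (x=1, y=4)
  Distance 7: (x=0, y=2), (x=0, y=4), (x=1, y=5)
  Distance 8: (x=0, y=5), (x=1, y=6)
  Distance 9: (x=0, y=6), (x=2, y=6)
  Distance 10: (x=2, y=7)
  Distance 11: (x=2, y=8)
  Distance 12: (x=1, y=8), (x=3, y=8), (x=2, y=9)
  Distance 13: (x=0, y=8), (x=3, y=9)
Total reachable: 27 (grid has 27 open cells total)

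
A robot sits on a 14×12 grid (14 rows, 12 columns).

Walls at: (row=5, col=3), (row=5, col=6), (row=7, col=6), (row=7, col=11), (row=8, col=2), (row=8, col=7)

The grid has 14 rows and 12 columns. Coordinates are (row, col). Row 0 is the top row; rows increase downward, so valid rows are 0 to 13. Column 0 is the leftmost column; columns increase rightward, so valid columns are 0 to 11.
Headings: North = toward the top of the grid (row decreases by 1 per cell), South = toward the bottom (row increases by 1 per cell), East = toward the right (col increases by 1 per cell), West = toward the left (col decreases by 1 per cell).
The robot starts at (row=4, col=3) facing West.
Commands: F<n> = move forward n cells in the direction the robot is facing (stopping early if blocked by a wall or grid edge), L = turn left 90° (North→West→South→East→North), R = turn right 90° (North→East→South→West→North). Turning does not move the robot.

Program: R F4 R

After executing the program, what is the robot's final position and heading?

Answer: Final position: (row=0, col=3), facing East

Derivation:
Start: (row=4, col=3), facing West
  R: turn right, now facing North
  F4: move forward 4, now at (row=0, col=3)
  R: turn right, now facing East
Final: (row=0, col=3), facing East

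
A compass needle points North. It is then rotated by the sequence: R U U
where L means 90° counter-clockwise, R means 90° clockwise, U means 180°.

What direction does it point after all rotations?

Answer: Final heading: East

Derivation:
Start: North
  R (right (90° clockwise)) -> East
  U (U-turn (180°)) -> West
  U (U-turn (180°)) -> East
Final: East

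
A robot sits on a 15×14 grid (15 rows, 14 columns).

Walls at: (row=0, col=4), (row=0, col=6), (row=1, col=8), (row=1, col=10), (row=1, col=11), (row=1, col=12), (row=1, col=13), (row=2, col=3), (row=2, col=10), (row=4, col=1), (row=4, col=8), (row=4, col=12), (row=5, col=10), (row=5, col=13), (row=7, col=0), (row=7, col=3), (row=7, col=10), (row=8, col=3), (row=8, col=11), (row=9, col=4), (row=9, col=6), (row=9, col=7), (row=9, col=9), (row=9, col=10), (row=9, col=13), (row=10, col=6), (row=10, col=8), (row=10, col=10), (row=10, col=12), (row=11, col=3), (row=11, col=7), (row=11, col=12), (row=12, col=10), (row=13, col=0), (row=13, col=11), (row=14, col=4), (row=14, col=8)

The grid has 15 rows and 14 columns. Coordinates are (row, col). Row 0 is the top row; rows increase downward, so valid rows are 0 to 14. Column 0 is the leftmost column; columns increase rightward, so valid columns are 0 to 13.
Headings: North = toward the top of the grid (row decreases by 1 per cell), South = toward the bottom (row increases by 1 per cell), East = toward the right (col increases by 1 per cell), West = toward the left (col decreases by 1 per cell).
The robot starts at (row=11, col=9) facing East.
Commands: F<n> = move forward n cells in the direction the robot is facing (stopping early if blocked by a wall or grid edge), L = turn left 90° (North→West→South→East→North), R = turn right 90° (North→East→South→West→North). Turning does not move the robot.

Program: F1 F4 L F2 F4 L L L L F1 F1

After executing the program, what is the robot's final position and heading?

Answer: Final position: (row=9, col=11), facing North

Derivation:
Start: (row=11, col=9), facing East
  F1: move forward 1, now at (row=11, col=10)
  F4: move forward 1/4 (blocked), now at (row=11, col=11)
  L: turn left, now facing North
  F2: move forward 2, now at (row=9, col=11)
  F4: move forward 0/4 (blocked), now at (row=9, col=11)
  L: turn left, now facing West
  L: turn left, now facing South
  L: turn left, now facing East
  L: turn left, now facing North
  F1: move forward 0/1 (blocked), now at (row=9, col=11)
  F1: move forward 0/1 (blocked), now at (row=9, col=11)
Final: (row=9, col=11), facing North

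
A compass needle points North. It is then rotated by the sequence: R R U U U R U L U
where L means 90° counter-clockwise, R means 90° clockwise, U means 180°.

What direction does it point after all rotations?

Answer: Final heading: North

Derivation:
Start: North
  R (right (90° clockwise)) -> East
  R (right (90° clockwise)) -> South
  U (U-turn (180°)) -> North
  U (U-turn (180°)) -> South
  U (U-turn (180°)) -> North
  R (right (90° clockwise)) -> East
  U (U-turn (180°)) -> West
  L (left (90° counter-clockwise)) -> South
  U (U-turn (180°)) -> North
Final: North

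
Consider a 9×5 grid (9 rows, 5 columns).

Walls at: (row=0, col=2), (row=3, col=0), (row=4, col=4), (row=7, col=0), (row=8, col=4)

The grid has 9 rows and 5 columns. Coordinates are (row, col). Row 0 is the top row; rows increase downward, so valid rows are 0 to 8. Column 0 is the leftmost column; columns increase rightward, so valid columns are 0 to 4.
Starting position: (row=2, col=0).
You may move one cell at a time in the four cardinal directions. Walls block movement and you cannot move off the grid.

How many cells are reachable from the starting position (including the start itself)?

BFS flood-fill from (row=2, col=0):
  Distance 0: (row=2, col=0)
  Distance 1: (row=1, col=0), (row=2, col=1)
  Distance 2: (row=0, col=0), (row=1, col=1), (row=2, col=2), (row=3, col=1)
  Distance 3: (row=0, col=1), (row=1, col=2), (row=2, col=3), (row=3, col=2), (row=4, col=1)
  Distance 4: (row=1, col=3), (row=2, col=4), (row=3, col=3), (row=4, col=0), (row=4, col=2), (row=5, col=1)
  Distance 5: (row=0, col=3), (row=1, col=4), (row=3, col=4), (row=4, col=3), (row=5, col=0), (row=5, col=2), (row=6, col=1)
  Distance 6: (row=0, col=4), (row=5, col=3), (row=6, col=0), (row=6, col=2), (row=7, col=1)
  Distance 7: (row=5, col=4), (row=6, col=3), (row=7, col=2), (row=8, col=1)
  Distance 8: (row=6, col=4), (row=7, col=3), (row=8, col=0), (row=8, col=2)
  Distance 9: (row=7, col=4), (row=8, col=3)
Total reachable: 40 (grid has 40 open cells total)

Answer: Reachable cells: 40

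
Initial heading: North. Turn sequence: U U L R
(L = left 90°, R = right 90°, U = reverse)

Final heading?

Answer: Final heading: North

Derivation:
Start: North
  U (U-turn (180°)) -> South
  U (U-turn (180°)) -> North
  L (left (90° counter-clockwise)) -> West
  R (right (90° clockwise)) -> North
Final: North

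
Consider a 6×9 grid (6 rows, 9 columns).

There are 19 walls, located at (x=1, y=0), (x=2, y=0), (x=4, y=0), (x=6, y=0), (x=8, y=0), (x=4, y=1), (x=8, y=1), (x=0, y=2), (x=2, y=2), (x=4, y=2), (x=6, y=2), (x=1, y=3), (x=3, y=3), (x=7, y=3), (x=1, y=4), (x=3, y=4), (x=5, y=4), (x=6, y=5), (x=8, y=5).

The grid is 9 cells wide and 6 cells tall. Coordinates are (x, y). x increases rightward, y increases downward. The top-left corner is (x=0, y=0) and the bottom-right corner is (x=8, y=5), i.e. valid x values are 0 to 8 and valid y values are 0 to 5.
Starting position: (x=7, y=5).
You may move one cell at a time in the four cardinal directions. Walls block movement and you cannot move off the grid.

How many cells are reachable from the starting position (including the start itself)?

BFS flood-fill from (x=7, y=5):
  Distance 0: (x=7, y=5)
  Distance 1: (x=7, y=4)
  Distance 2: (x=6, y=4), (x=8, y=4)
  Distance 3: (x=6, y=3), (x=8, y=3)
  Distance 4: (x=8, y=2), (x=5, y=3)
  Distance 5: (x=5, y=2), (x=7, y=2), (x=4, y=3)
  Distance 6: (x=5, y=1), (x=7, y=1), (x=4, y=4)
  Distance 7: (x=5, y=0), (x=7, y=0), (x=6, y=1), (x=4, y=5)
  Distance 8: (x=3, y=5), (x=5, y=5)
  Distance 9: (x=2, y=5)
  Distance 10: (x=2, y=4), (x=1, y=5)
  Distance 11: (x=2, y=3), (x=0, y=5)
  Distance 12: (x=0, y=4)
  Distance 13: (x=0, y=3)
Total reachable: 27 (grid has 35 open cells total)

Answer: Reachable cells: 27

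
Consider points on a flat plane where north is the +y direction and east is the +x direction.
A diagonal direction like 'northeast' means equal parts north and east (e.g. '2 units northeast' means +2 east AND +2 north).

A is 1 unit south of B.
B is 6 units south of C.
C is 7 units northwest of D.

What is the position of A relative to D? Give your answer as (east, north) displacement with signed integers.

Place D at the origin (east=0, north=0).
  C is 7 units northwest of D: delta (east=-7, north=+7); C at (east=-7, north=7).
  B is 6 units south of C: delta (east=+0, north=-6); B at (east=-7, north=1).
  A is 1 unit south of B: delta (east=+0, north=-1); A at (east=-7, north=0).
Therefore A relative to D: (east=-7, north=0).

Answer: A is at (east=-7, north=0) relative to D.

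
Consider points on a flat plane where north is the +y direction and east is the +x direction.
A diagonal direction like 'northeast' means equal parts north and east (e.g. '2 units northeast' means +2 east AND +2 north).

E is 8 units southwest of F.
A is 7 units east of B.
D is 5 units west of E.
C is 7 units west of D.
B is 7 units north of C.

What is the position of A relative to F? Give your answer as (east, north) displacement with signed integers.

Answer: A is at (east=-13, north=-1) relative to F.

Derivation:
Place F at the origin (east=0, north=0).
  E is 8 units southwest of F: delta (east=-8, north=-8); E at (east=-8, north=-8).
  D is 5 units west of E: delta (east=-5, north=+0); D at (east=-13, north=-8).
  C is 7 units west of D: delta (east=-7, north=+0); C at (east=-20, north=-8).
  B is 7 units north of C: delta (east=+0, north=+7); B at (east=-20, north=-1).
  A is 7 units east of B: delta (east=+7, north=+0); A at (east=-13, north=-1).
Therefore A relative to F: (east=-13, north=-1).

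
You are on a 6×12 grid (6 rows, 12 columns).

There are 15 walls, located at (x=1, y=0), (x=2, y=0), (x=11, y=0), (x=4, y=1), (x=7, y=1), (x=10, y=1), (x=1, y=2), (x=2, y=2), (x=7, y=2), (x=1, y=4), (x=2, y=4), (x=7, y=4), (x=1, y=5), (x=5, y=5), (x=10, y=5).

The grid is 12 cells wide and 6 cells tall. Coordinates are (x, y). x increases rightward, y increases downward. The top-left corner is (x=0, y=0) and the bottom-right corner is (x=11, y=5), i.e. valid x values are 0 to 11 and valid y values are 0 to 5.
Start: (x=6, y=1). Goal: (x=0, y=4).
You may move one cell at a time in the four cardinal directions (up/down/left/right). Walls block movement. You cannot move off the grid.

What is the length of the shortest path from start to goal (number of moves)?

BFS from (x=6, y=1) until reaching (x=0, y=4):
  Distance 0: (x=6, y=1)
  Distance 1: (x=6, y=0), (x=5, y=1), (x=6, y=2)
  Distance 2: (x=5, y=0), (x=7, y=0), (x=5, y=2), (x=6, y=3)
  Distance 3: (x=4, y=0), (x=8, y=0), (x=4, y=2), (x=5, y=3), (x=7, y=3), (x=6, y=4)
  Distance 4: (x=3, y=0), (x=9, y=0), (x=8, y=1), (x=3, y=2), (x=4, y=3), (x=8, y=3), (x=5, y=4), (x=6, y=5)
  Distance 5: (x=10, y=0), (x=3, y=1), (x=9, y=1), (x=8, y=2), (x=3, y=3), (x=9, y=3), (x=4, y=4), (x=8, y=4), (x=7, y=5)
  Distance 6: (x=2, y=1), (x=9, y=2), (x=2, y=3), (x=10, y=3), (x=3, y=4), (x=9, y=4), (x=4, y=5), (x=8, y=5)
  Distance 7: (x=1, y=1), (x=10, y=2), (x=1, y=3), (x=11, y=3), (x=10, y=4), (x=3, y=5), (x=9, y=5)
  Distance 8: (x=0, y=1), (x=11, y=2), (x=0, y=3), (x=11, y=4), (x=2, y=5)
  Distance 9: (x=0, y=0), (x=11, y=1), (x=0, y=2), (x=0, y=4), (x=11, y=5)  <- goal reached here
One shortest path (9 moves): (x=6, y=1) -> (x=5, y=1) -> (x=5, y=2) -> (x=4, y=2) -> (x=3, y=2) -> (x=3, y=3) -> (x=2, y=3) -> (x=1, y=3) -> (x=0, y=3) -> (x=0, y=4)

Answer: Shortest path length: 9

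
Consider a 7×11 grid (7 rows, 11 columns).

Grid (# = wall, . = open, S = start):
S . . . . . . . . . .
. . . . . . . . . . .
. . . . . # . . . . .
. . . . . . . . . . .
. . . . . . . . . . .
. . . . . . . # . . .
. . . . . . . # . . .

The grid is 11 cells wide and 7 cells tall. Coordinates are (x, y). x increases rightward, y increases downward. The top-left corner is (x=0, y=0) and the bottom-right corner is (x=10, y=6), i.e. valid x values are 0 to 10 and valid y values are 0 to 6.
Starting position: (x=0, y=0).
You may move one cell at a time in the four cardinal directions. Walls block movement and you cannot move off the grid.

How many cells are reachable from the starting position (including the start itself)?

Answer: Reachable cells: 74

Derivation:
BFS flood-fill from (x=0, y=0):
  Distance 0: (x=0, y=0)
  Distance 1: (x=1, y=0), (x=0, y=1)
  Distance 2: (x=2, y=0), (x=1, y=1), (x=0, y=2)
  Distance 3: (x=3, y=0), (x=2, y=1), (x=1, y=2), (x=0, y=3)
  Distance 4: (x=4, y=0), (x=3, y=1), (x=2, y=2), (x=1, y=3), (x=0, y=4)
  Distance 5: (x=5, y=0), (x=4, y=1), (x=3, y=2), (x=2, y=3), (x=1, y=4), (x=0, y=5)
  Distance 6: (x=6, y=0), (x=5, y=1), (x=4, y=2), (x=3, y=3), (x=2, y=4), (x=1, y=5), (x=0, y=6)
  Distance 7: (x=7, y=0), (x=6, y=1), (x=4, y=3), (x=3, y=4), (x=2, y=5), (x=1, y=6)
  Distance 8: (x=8, y=0), (x=7, y=1), (x=6, y=2), (x=5, y=3), (x=4, y=4), (x=3, y=5), (x=2, y=6)
  Distance 9: (x=9, y=0), (x=8, y=1), (x=7, y=2), (x=6, y=3), (x=5, y=4), (x=4, y=5), (x=3, y=6)
  Distance 10: (x=10, y=0), (x=9, y=1), (x=8, y=2), (x=7, y=3), (x=6, y=4), (x=5, y=5), (x=4, y=6)
  Distance 11: (x=10, y=1), (x=9, y=2), (x=8, y=3), (x=7, y=4), (x=6, y=5), (x=5, y=6)
  Distance 12: (x=10, y=2), (x=9, y=3), (x=8, y=4), (x=6, y=6)
  Distance 13: (x=10, y=3), (x=9, y=4), (x=8, y=5)
  Distance 14: (x=10, y=4), (x=9, y=5), (x=8, y=6)
  Distance 15: (x=10, y=5), (x=9, y=6)
  Distance 16: (x=10, y=6)
Total reachable: 74 (grid has 74 open cells total)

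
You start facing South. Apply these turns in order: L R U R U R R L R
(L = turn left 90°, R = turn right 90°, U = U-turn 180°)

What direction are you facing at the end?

Answer: Final heading: East

Derivation:
Start: South
  L (left (90° counter-clockwise)) -> East
  R (right (90° clockwise)) -> South
  U (U-turn (180°)) -> North
  R (right (90° clockwise)) -> East
  U (U-turn (180°)) -> West
  R (right (90° clockwise)) -> North
  R (right (90° clockwise)) -> East
  L (left (90° counter-clockwise)) -> North
  R (right (90° clockwise)) -> East
Final: East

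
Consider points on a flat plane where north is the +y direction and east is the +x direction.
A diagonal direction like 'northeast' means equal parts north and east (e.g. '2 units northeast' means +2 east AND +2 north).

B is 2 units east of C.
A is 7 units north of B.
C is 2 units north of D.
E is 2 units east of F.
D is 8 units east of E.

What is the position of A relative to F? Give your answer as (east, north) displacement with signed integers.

Place F at the origin (east=0, north=0).
  E is 2 units east of F: delta (east=+2, north=+0); E at (east=2, north=0).
  D is 8 units east of E: delta (east=+8, north=+0); D at (east=10, north=0).
  C is 2 units north of D: delta (east=+0, north=+2); C at (east=10, north=2).
  B is 2 units east of C: delta (east=+2, north=+0); B at (east=12, north=2).
  A is 7 units north of B: delta (east=+0, north=+7); A at (east=12, north=9).
Therefore A relative to F: (east=12, north=9).

Answer: A is at (east=12, north=9) relative to F.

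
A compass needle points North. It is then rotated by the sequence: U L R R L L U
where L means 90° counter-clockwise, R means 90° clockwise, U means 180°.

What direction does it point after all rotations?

Answer: Final heading: West

Derivation:
Start: North
  U (U-turn (180°)) -> South
  L (left (90° counter-clockwise)) -> East
  R (right (90° clockwise)) -> South
  R (right (90° clockwise)) -> West
  L (left (90° counter-clockwise)) -> South
  L (left (90° counter-clockwise)) -> East
  U (U-turn (180°)) -> West
Final: West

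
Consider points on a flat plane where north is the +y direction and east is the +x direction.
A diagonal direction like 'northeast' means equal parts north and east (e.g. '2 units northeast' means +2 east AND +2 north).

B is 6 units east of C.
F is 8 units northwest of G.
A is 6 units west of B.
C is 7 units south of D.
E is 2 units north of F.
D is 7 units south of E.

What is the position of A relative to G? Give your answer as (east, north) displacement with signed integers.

Answer: A is at (east=-8, north=-4) relative to G.

Derivation:
Place G at the origin (east=0, north=0).
  F is 8 units northwest of G: delta (east=-8, north=+8); F at (east=-8, north=8).
  E is 2 units north of F: delta (east=+0, north=+2); E at (east=-8, north=10).
  D is 7 units south of E: delta (east=+0, north=-7); D at (east=-8, north=3).
  C is 7 units south of D: delta (east=+0, north=-7); C at (east=-8, north=-4).
  B is 6 units east of C: delta (east=+6, north=+0); B at (east=-2, north=-4).
  A is 6 units west of B: delta (east=-6, north=+0); A at (east=-8, north=-4).
Therefore A relative to G: (east=-8, north=-4).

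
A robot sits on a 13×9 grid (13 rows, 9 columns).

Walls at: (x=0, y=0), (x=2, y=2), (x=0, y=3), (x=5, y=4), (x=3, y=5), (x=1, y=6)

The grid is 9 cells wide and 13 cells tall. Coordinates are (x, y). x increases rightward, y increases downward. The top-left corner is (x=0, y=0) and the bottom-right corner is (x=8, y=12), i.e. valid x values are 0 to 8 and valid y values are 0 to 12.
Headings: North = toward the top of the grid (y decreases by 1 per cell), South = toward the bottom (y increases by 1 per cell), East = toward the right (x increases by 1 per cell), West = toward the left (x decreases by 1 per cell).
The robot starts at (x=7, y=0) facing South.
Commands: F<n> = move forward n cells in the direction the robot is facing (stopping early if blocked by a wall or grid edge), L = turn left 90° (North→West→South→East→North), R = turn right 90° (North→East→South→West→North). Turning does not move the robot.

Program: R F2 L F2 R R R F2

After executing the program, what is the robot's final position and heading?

Start: (x=7, y=0), facing South
  R: turn right, now facing West
  F2: move forward 2, now at (x=5, y=0)
  L: turn left, now facing South
  F2: move forward 2, now at (x=5, y=2)
  R: turn right, now facing West
  R: turn right, now facing North
  R: turn right, now facing East
  F2: move forward 2, now at (x=7, y=2)
Final: (x=7, y=2), facing East

Answer: Final position: (x=7, y=2), facing East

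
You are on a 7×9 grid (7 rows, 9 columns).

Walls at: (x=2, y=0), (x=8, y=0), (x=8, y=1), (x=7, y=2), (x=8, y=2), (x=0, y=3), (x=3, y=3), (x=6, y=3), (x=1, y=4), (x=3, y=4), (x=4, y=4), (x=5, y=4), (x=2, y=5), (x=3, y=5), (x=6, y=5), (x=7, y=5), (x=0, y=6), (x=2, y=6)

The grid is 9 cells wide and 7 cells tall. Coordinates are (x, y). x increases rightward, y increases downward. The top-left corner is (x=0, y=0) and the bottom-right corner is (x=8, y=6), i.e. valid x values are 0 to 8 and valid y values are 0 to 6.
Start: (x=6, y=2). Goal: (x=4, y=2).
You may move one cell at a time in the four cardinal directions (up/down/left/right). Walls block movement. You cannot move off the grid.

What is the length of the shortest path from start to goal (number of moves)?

Answer: Shortest path length: 2

Derivation:
BFS from (x=6, y=2) until reaching (x=4, y=2):
  Distance 0: (x=6, y=2)
  Distance 1: (x=6, y=1), (x=5, y=2)
  Distance 2: (x=6, y=0), (x=5, y=1), (x=7, y=1), (x=4, y=2), (x=5, y=3)  <- goal reached here
One shortest path (2 moves): (x=6, y=2) -> (x=5, y=2) -> (x=4, y=2)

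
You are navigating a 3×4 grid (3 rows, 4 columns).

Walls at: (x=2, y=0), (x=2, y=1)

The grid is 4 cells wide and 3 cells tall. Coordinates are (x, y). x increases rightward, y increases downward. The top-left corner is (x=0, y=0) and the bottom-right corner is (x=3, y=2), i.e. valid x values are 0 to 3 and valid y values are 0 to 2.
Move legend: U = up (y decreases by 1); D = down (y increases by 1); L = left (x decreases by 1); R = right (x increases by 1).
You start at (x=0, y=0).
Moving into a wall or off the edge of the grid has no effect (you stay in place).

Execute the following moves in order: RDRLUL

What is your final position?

Start: (x=0, y=0)
  R (right): (x=0, y=0) -> (x=1, y=0)
  D (down): (x=1, y=0) -> (x=1, y=1)
  R (right): blocked, stay at (x=1, y=1)
  L (left): (x=1, y=1) -> (x=0, y=1)
  U (up): (x=0, y=1) -> (x=0, y=0)
  L (left): blocked, stay at (x=0, y=0)
Final: (x=0, y=0)

Answer: Final position: (x=0, y=0)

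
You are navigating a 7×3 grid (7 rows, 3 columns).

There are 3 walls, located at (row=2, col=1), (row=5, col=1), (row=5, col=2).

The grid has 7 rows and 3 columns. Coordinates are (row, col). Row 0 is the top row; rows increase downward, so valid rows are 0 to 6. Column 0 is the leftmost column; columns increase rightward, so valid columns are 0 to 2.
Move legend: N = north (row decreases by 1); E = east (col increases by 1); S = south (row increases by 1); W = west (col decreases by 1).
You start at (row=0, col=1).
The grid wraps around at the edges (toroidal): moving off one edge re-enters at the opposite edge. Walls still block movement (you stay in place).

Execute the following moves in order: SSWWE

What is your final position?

Answer: Final position: (row=1, col=0)

Derivation:
Start: (row=0, col=1)
  S (south): (row=0, col=1) -> (row=1, col=1)
  S (south): blocked, stay at (row=1, col=1)
  W (west): (row=1, col=1) -> (row=1, col=0)
  W (west): (row=1, col=0) -> (row=1, col=2)
  E (east): (row=1, col=2) -> (row=1, col=0)
Final: (row=1, col=0)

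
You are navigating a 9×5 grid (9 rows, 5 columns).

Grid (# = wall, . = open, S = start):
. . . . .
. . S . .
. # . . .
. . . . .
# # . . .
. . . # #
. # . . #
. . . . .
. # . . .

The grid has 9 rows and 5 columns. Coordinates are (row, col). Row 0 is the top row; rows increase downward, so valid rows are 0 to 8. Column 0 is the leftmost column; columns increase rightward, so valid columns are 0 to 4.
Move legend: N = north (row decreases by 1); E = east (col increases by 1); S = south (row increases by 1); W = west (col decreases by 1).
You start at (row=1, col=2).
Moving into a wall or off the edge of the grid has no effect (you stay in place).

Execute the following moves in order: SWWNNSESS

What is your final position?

Answer: Final position: (row=3, col=3)

Derivation:
Start: (row=1, col=2)
  S (south): (row=1, col=2) -> (row=2, col=2)
  W (west): blocked, stay at (row=2, col=2)
  W (west): blocked, stay at (row=2, col=2)
  N (north): (row=2, col=2) -> (row=1, col=2)
  N (north): (row=1, col=2) -> (row=0, col=2)
  S (south): (row=0, col=2) -> (row=1, col=2)
  E (east): (row=1, col=2) -> (row=1, col=3)
  S (south): (row=1, col=3) -> (row=2, col=3)
  S (south): (row=2, col=3) -> (row=3, col=3)
Final: (row=3, col=3)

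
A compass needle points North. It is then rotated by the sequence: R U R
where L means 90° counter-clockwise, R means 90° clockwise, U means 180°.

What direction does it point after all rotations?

Start: North
  R (right (90° clockwise)) -> East
  U (U-turn (180°)) -> West
  R (right (90° clockwise)) -> North
Final: North

Answer: Final heading: North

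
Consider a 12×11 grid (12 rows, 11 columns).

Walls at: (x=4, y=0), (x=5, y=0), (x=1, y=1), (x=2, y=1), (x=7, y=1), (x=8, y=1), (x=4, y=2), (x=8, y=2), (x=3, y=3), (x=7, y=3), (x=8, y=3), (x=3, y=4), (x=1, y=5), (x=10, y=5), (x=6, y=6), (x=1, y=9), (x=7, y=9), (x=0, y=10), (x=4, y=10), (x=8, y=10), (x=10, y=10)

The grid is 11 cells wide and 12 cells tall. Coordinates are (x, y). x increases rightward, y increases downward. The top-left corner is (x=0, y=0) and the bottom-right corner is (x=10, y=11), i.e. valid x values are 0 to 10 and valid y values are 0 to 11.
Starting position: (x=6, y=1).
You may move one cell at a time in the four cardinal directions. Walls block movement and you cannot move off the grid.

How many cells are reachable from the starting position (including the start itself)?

Answer: Reachable cells: 111

Derivation:
BFS flood-fill from (x=6, y=1):
  Distance 0: (x=6, y=1)
  Distance 1: (x=6, y=0), (x=5, y=1), (x=6, y=2)
  Distance 2: (x=7, y=0), (x=4, y=1), (x=5, y=2), (x=7, y=2), (x=6, y=3)
  Distance 3: (x=8, y=0), (x=3, y=1), (x=5, y=3), (x=6, y=4)
  Distance 4: (x=3, y=0), (x=9, y=0), (x=3, y=2), (x=4, y=3), (x=5, y=4), (x=7, y=4), (x=6, y=5)
  Distance 5: (x=2, y=0), (x=10, y=0), (x=9, y=1), (x=2, y=2), (x=4, y=4), (x=8, y=4), (x=5, y=5), (x=7, y=5)
  Distance 6: (x=1, y=0), (x=10, y=1), (x=1, y=2), (x=9, y=2), (x=2, y=3), (x=9, y=4), (x=4, y=5), (x=8, y=5), (x=5, y=6), (x=7, y=6)
  Distance 7: (x=0, y=0), (x=0, y=2), (x=10, y=2), (x=1, y=3), (x=9, y=3), (x=2, y=4), (x=10, y=4), (x=3, y=5), (x=9, y=5), (x=4, y=6), (x=8, y=6), (x=5, y=7), (x=7, y=7)
  Distance 8: (x=0, y=1), (x=0, y=3), (x=10, y=3), (x=1, y=4), (x=2, y=5), (x=3, y=6), (x=9, y=6), (x=4, y=7), (x=6, y=7), (x=8, y=7), (x=5, y=8), (x=7, y=8)
  Distance 9: (x=0, y=4), (x=2, y=6), (x=10, y=6), (x=3, y=7), (x=9, y=7), (x=4, y=8), (x=6, y=8), (x=8, y=8), (x=5, y=9)
  Distance 10: (x=0, y=5), (x=1, y=6), (x=2, y=7), (x=10, y=7), (x=3, y=8), (x=9, y=8), (x=4, y=9), (x=6, y=9), (x=8, y=9), (x=5, y=10)
  Distance 11: (x=0, y=6), (x=1, y=7), (x=2, y=8), (x=10, y=8), (x=3, y=9), (x=9, y=9), (x=6, y=10), (x=5, y=11)
  Distance 12: (x=0, y=7), (x=1, y=8), (x=2, y=9), (x=10, y=9), (x=3, y=10), (x=7, y=10), (x=9, y=10), (x=4, y=11), (x=6, y=11)
  Distance 13: (x=0, y=8), (x=2, y=10), (x=3, y=11), (x=7, y=11), (x=9, y=11)
  Distance 14: (x=0, y=9), (x=1, y=10), (x=2, y=11), (x=8, y=11), (x=10, y=11)
  Distance 15: (x=1, y=11)
  Distance 16: (x=0, y=11)
Total reachable: 111 (grid has 111 open cells total)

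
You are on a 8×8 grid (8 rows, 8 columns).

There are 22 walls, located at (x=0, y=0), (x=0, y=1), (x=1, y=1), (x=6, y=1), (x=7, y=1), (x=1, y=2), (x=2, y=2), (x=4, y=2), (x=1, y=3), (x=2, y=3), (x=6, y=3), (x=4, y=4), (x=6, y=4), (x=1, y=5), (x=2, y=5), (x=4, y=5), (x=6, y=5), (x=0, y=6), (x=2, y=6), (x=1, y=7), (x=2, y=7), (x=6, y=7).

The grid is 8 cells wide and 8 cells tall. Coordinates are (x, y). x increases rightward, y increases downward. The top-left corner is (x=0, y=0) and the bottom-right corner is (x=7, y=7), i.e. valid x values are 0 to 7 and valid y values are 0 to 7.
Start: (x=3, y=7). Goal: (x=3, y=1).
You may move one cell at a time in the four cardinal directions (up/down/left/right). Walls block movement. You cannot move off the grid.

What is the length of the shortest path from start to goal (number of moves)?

BFS from (x=3, y=7) until reaching (x=3, y=1):
  Distance 0: (x=3, y=7)
  Distance 1: (x=3, y=6), (x=4, y=7)
  Distance 2: (x=3, y=5), (x=4, y=6), (x=5, y=7)
  Distance 3: (x=3, y=4), (x=5, y=6)
  Distance 4: (x=3, y=3), (x=2, y=4), (x=5, y=5), (x=6, y=6)
  Distance 5: (x=3, y=2), (x=4, y=3), (x=1, y=4), (x=5, y=4), (x=7, y=6)
  Distance 6: (x=3, y=1), (x=5, y=3), (x=0, y=4), (x=7, y=5), (x=7, y=7)  <- goal reached here
One shortest path (6 moves): (x=3, y=7) -> (x=3, y=6) -> (x=3, y=5) -> (x=3, y=4) -> (x=3, y=3) -> (x=3, y=2) -> (x=3, y=1)

Answer: Shortest path length: 6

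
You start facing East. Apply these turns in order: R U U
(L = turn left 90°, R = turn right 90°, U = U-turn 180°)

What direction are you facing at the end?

Answer: Final heading: South

Derivation:
Start: East
  R (right (90° clockwise)) -> South
  U (U-turn (180°)) -> North
  U (U-turn (180°)) -> South
Final: South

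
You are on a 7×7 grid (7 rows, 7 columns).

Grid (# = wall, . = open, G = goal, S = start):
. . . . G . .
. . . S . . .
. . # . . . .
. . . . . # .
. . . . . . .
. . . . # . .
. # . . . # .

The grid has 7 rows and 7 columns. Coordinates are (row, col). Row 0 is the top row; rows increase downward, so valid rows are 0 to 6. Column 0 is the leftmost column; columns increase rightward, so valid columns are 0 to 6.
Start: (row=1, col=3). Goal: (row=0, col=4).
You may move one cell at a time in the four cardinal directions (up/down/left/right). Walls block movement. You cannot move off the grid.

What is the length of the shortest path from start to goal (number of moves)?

Answer: Shortest path length: 2

Derivation:
BFS from (row=1, col=3) until reaching (row=0, col=4):
  Distance 0: (row=1, col=3)
  Distance 1: (row=0, col=3), (row=1, col=2), (row=1, col=4), (row=2, col=3)
  Distance 2: (row=0, col=2), (row=0, col=4), (row=1, col=1), (row=1, col=5), (row=2, col=4), (row=3, col=3)  <- goal reached here
One shortest path (2 moves): (row=1, col=3) -> (row=1, col=4) -> (row=0, col=4)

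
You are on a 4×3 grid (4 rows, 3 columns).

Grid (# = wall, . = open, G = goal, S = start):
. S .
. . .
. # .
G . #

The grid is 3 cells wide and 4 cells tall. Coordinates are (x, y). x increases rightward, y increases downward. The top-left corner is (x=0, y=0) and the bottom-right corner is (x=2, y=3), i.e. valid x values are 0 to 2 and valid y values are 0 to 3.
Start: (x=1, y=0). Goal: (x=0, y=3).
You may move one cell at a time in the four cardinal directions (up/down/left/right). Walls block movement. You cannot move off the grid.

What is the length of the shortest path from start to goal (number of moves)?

BFS from (x=1, y=0) until reaching (x=0, y=3):
  Distance 0: (x=1, y=0)
  Distance 1: (x=0, y=0), (x=2, y=0), (x=1, y=1)
  Distance 2: (x=0, y=1), (x=2, y=1)
  Distance 3: (x=0, y=2), (x=2, y=2)
  Distance 4: (x=0, y=3)  <- goal reached here
One shortest path (4 moves): (x=1, y=0) -> (x=0, y=0) -> (x=0, y=1) -> (x=0, y=2) -> (x=0, y=3)

Answer: Shortest path length: 4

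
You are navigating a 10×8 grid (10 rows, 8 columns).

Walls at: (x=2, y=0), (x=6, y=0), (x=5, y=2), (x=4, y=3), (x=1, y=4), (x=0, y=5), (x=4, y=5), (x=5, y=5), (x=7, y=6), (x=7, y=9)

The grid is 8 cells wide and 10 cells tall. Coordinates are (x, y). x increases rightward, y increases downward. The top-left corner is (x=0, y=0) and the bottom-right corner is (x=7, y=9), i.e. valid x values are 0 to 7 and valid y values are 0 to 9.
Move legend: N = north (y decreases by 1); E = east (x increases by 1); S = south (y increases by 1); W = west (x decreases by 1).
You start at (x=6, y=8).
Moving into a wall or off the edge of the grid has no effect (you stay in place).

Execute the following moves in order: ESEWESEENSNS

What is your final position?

Answer: Final position: (x=7, y=8)

Derivation:
Start: (x=6, y=8)
  E (east): (x=6, y=8) -> (x=7, y=8)
  S (south): blocked, stay at (x=7, y=8)
  E (east): blocked, stay at (x=7, y=8)
  W (west): (x=7, y=8) -> (x=6, y=8)
  E (east): (x=6, y=8) -> (x=7, y=8)
  S (south): blocked, stay at (x=7, y=8)
  E (east): blocked, stay at (x=7, y=8)
  E (east): blocked, stay at (x=7, y=8)
  N (north): (x=7, y=8) -> (x=7, y=7)
  S (south): (x=7, y=7) -> (x=7, y=8)
  N (north): (x=7, y=8) -> (x=7, y=7)
  S (south): (x=7, y=7) -> (x=7, y=8)
Final: (x=7, y=8)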